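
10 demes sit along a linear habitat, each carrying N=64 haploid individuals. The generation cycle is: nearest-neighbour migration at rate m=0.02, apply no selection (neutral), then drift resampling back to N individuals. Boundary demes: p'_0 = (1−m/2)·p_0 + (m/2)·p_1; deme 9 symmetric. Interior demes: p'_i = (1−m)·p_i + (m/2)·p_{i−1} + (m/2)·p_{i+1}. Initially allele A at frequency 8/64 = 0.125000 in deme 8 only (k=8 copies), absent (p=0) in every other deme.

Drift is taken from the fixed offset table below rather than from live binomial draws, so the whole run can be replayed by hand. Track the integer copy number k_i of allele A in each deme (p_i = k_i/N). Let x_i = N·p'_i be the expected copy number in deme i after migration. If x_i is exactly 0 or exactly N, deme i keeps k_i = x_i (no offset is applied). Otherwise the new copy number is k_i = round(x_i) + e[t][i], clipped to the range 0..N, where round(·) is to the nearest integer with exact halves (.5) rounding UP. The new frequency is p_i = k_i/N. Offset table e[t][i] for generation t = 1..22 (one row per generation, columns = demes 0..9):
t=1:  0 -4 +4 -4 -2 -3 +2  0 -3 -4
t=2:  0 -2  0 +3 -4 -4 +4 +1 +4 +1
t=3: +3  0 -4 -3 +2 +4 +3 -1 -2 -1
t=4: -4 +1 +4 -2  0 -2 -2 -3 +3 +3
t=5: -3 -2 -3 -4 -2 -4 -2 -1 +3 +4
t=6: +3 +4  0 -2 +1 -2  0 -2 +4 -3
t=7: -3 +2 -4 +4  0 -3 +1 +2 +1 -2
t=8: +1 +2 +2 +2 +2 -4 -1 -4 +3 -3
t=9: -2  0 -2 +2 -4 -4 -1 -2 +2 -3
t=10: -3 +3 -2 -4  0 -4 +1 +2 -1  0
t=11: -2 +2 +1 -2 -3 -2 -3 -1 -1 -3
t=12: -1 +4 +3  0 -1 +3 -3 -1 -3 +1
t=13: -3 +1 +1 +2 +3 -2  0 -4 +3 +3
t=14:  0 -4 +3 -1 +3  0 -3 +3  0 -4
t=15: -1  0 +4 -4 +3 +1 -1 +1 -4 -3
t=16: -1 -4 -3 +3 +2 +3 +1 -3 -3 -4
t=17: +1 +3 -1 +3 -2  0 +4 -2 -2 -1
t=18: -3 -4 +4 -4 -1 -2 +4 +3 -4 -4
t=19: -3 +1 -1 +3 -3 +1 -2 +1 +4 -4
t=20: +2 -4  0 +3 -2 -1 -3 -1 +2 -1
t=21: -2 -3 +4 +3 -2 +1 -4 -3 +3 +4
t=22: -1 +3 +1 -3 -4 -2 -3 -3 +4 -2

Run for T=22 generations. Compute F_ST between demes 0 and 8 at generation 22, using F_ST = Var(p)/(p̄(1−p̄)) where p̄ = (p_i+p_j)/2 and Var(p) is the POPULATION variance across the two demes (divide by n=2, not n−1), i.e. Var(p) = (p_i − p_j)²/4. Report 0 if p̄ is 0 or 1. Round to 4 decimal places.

t=0: k=[0 0 0 0 0 0 0 0 8 0]
t=1: x=[0.0000 0.0000 0.0000 0.0000 0.0000 0.0000 0.0000 0.0800 7.8400 0.0800] k=[0 0 0 0 0 0 0 0 5 0]
t=2: x=[0.0000 0.0000 0.0000 0.0000 0.0000 0.0000 0.0000 0.0500 4.9000 0.0500] k=[0 0 0 0 0 0 0 1 9 1]
t=3: x=[0.0000 0.0000 0.0000 0.0000 0.0000 0.0000 0.0100 1.0700 8.8400 1.0800] k=[0 0 0 0 0 0 3 0 7 0]
t=4: x=[0.0000 0.0000 0.0000 0.0000 0.0000 0.0300 2.9400 0.1000 6.8600 0.0700] k=[0 0 0 0 0 0 1 0 10 3]
t=5: x=[0.0000 0.0000 0.0000 0.0000 0.0000 0.0100 0.9800 0.1100 9.8300 3.0700] k=[0 0 0 0 0 0 0 0 13 7]
t=6: x=[0.0000 0.0000 0.0000 0.0000 0.0000 0.0000 0.0000 0.1300 12.8100 7.0600] k=[0 0 0 0 0 0 0 0 17 4]
t=7: x=[0.0000 0.0000 0.0000 0.0000 0.0000 0.0000 0.0000 0.1700 16.7000 4.1300] k=[0 0 0 0 0 0 0 2 18 2]
t=8: x=[0.0000 0.0000 0.0000 0.0000 0.0000 0.0000 0.0200 2.1400 17.6800 2.1600] k=[0 0 0 0 0 0 0 0 21 0]
t=9: x=[0.0000 0.0000 0.0000 0.0000 0.0000 0.0000 0.0000 0.2100 20.5800 0.2100] k=[0 0 0 0 0 0 0 0 23 0]
t=10: x=[0.0000 0.0000 0.0000 0.0000 0.0000 0.0000 0.0000 0.2300 22.5400 0.2300] k=[0 0 0 0 0 0 0 2 22 0]
t=11: x=[0.0000 0.0000 0.0000 0.0000 0.0000 0.0000 0.0200 2.1800 21.5800 0.2200] k=[0 0 0 0 0 0 0 1 21 0]
t=12: x=[0.0000 0.0000 0.0000 0.0000 0.0000 0.0000 0.0100 1.1900 20.5900 0.2100] k=[0 0 0 0 0 0 0 0 18 1]
t=13: x=[0.0000 0.0000 0.0000 0.0000 0.0000 0.0000 0.0000 0.1800 17.6500 1.1700] k=[0 0 0 0 0 0 0 0 21 4]
t=14: x=[0.0000 0.0000 0.0000 0.0000 0.0000 0.0000 0.0000 0.2100 20.6200 4.1700] k=[0 0 0 0 0 0 0 3 21 0]
t=15: x=[0.0000 0.0000 0.0000 0.0000 0.0000 0.0000 0.0300 3.1500 20.6100 0.2100] k=[0 0 0 0 0 0 0 4 17 0]
t=16: x=[0.0000 0.0000 0.0000 0.0000 0.0000 0.0000 0.0400 4.0900 16.7000 0.1700] k=[0 0 0 0 0 0 1 1 14 0]
t=17: x=[0.0000 0.0000 0.0000 0.0000 0.0000 0.0100 0.9900 1.1300 13.7300 0.1400] k=[0 0 0 0 0 0 5 0 12 0]
t=18: x=[0.0000 0.0000 0.0000 0.0000 0.0000 0.0500 4.9000 0.1700 11.7600 0.1200] k=[0 0 0 0 0 0 9 3 8 0]
t=19: x=[0.0000 0.0000 0.0000 0.0000 0.0000 0.0900 8.8500 3.1100 7.8700 0.0800] k=[0 0 0 0 0 1 7 4 12 0]
t=20: x=[0.0000 0.0000 0.0000 0.0000 0.0100 1.0500 6.9100 4.1100 11.8000 0.1200] k=[0 0 0 0 0 0 4 3 14 0]
t=21: x=[0.0000 0.0000 0.0000 0.0000 0.0000 0.0400 3.9500 3.1200 13.7500 0.1400] k=[0 0 0 0 0 1 0 0 17 4]
t=22: x=[0.0000 0.0000 0.0000 0.0000 0.0100 0.9800 0.0100 0.1700 16.7000 4.1300] k=[0 0 0 0 0 0 0 0 21 2]

0.1963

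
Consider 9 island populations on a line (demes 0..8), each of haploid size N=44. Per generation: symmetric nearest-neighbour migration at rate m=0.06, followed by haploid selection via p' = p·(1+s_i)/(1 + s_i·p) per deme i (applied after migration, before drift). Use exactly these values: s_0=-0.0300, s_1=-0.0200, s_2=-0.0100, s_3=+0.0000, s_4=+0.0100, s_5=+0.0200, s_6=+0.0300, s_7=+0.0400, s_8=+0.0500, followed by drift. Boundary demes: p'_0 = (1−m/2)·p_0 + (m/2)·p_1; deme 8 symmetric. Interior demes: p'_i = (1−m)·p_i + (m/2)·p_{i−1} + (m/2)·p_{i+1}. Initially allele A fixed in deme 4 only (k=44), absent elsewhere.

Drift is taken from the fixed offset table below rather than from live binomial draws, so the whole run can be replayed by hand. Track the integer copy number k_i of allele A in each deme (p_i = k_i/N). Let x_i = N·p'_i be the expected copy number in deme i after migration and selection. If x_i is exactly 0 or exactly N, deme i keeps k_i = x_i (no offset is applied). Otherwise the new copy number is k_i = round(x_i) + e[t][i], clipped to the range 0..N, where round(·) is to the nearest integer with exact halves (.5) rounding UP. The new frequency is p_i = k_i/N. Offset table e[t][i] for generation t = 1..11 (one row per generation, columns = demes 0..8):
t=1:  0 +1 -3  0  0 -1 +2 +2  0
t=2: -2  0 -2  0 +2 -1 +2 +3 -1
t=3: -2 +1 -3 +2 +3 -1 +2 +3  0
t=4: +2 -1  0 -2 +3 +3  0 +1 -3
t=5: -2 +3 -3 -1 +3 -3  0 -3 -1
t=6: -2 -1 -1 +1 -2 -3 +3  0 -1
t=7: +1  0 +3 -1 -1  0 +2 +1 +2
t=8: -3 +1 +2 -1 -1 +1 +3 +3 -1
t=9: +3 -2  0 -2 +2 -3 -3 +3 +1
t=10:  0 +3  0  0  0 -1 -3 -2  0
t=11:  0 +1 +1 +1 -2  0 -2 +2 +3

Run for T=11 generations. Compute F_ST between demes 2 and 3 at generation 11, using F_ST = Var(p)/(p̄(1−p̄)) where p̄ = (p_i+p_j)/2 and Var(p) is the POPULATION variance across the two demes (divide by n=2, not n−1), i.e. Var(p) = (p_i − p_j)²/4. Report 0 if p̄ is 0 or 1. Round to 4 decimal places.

0.0039

t=0: k=[0 0 0 0 44 0 0 0 0]
t=1: x=[0.0000 0.0000 0.0000 1.3200 41.3846 1.3456 0.0000 0.0000 0.0000] k=[0 0 0 1 41 0 0 0 0]
t=2: x=[0.0000 0.0000 0.0297 2.1700 38.6172 1.2539 0.0000 0.0000 0.0000] k=[0 0 0 2 41 0 0 0 0]
t=3: x=[0.0000 0.0000 0.0594 3.1100 38.6470 1.2539 0.0000 0.0000 0.0000] k=[0 0 0 5 42 0 0 0 0]
t=4: x=[0.0000 0.0000 0.1485 5.9600 39.6690 1.2845 0.0000 0.0000 0.0000] k=[0 0 0 4 43 4 0 0 0]
t=5: x=[0.0000 0.0000 0.1188 5.0500 40.6906 5.1392 0.1236 0.0000 0.0000] k=[0 0 0 4 44 2 0 0 0]
t=6: x=[0.0000 0.0000 0.1188 5.0800 41.5630 3.2593 0.0618 0.0000 0.0000] k=[0 0 0 6 40 0 3 0 0]
t=7: x=[0.0000 0.0000 0.1782 6.8400 37.8330 1.3150 2.8990 0.0936 0.0000] k=[0 0 3 6 37 1 5 1 0]
t=8: x=[0.0000 0.0882 2.9720 6.8400 35.0611 2.2418 4.8869 1.1325 0.0315] k=[0 1 5 6 34 3 8 4 0]
t=9: x=[0.0291 1.0687 4.8663 6.8100 32.3156 4.1539 7.9202 4.1449 0.1260] k=[3 0 5 5 34 1 5 7 1]
t=10: x=[2.8283 0.2352 4.8068 5.8700 32.2260 2.1501 5.0711 6.9875 1.2373] k=[3 3 5 6 32 1 2 5 1]
t=11: x=[2.9160 3.0030 4.9259 6.7500 30.3837 1.9974 2.1188 4.9600 1.1745] k=[3 4 6 8 28 2 0 7 4]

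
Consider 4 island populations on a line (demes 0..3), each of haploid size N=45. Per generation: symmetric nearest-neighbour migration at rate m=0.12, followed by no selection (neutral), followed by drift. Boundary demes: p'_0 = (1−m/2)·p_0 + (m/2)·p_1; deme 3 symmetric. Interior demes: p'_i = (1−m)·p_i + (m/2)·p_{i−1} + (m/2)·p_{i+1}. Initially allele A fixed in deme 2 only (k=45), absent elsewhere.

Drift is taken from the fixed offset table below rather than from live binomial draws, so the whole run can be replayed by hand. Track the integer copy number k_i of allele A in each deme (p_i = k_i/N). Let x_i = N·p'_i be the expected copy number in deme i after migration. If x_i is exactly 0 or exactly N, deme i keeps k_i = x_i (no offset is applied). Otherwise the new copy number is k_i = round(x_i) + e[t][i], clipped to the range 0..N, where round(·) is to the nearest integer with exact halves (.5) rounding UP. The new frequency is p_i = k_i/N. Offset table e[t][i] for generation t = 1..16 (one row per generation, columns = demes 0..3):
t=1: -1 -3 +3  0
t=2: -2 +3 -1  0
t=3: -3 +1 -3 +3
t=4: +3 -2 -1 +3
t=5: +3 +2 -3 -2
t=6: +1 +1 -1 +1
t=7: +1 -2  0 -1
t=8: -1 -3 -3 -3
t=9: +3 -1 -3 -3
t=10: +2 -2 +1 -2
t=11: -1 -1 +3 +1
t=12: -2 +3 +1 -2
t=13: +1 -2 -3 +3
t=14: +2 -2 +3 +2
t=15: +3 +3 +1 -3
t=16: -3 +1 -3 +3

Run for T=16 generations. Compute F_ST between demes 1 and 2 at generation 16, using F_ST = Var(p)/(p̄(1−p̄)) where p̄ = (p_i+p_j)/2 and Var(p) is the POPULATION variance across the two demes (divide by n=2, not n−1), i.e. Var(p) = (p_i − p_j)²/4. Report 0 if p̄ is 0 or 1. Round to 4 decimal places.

t=0: k=[0 0 45 0]
t=1: x=[0.0000 2.7000 39.6000 2.7000] k=[0 0 43 3]
t=2: x=[0.0000 2.5800 38.0200 5.4000] k=[0 6 37 5]
t=3: x=[0.3600 7.5000 33.2200 6.9200] k=[0 9 30 10]
t=4: x=[0.5400 9.7200 27.5400 11.2000] k=[4 8 27 14]
t=5: x=[4.2400 8.9000 25.0800 14.7800] k=[7 11 22 13]
t=6: x=[7.2400 11.4200 20.8000 13.5400] k=[8 12 20 15]
t=7: x=[8.2400 12.2400 19.2200 15.3000] k=[9 10 19 14]
t=8: x=[9.0600 10.4800 18.1600 14.3000] k=[8 7 15 11]
t=9: x=[7.9400 7.5400 14.2800 11.2400] k=[11 7 11 8]
t=10: x=[10.7600 7.4800 10.5800 8.1800] k=[13 5 12 6]
t=11: x=[12.5200 5.9000 11.2200 6.3600] k=[12 5 14 7]
t=12: x=[11.5800 5.9600 13.0400 7.4200] k=[10 9 14 5]
t=13: x=[9.9400 9.3600 13.1600 5.5400] k=[11 7 10 9]
t=14: x=[10.7600 7.4200 9.7600 9.0600] k=[13 5 13 11]
t=15: x=[12.5200 5.9600 12.4000 11.1200] k=[16 9 13 8]
t=16: x=[15.5800 9.6600 12.4600 8.3000] k=[13 11 9 11]

0.0029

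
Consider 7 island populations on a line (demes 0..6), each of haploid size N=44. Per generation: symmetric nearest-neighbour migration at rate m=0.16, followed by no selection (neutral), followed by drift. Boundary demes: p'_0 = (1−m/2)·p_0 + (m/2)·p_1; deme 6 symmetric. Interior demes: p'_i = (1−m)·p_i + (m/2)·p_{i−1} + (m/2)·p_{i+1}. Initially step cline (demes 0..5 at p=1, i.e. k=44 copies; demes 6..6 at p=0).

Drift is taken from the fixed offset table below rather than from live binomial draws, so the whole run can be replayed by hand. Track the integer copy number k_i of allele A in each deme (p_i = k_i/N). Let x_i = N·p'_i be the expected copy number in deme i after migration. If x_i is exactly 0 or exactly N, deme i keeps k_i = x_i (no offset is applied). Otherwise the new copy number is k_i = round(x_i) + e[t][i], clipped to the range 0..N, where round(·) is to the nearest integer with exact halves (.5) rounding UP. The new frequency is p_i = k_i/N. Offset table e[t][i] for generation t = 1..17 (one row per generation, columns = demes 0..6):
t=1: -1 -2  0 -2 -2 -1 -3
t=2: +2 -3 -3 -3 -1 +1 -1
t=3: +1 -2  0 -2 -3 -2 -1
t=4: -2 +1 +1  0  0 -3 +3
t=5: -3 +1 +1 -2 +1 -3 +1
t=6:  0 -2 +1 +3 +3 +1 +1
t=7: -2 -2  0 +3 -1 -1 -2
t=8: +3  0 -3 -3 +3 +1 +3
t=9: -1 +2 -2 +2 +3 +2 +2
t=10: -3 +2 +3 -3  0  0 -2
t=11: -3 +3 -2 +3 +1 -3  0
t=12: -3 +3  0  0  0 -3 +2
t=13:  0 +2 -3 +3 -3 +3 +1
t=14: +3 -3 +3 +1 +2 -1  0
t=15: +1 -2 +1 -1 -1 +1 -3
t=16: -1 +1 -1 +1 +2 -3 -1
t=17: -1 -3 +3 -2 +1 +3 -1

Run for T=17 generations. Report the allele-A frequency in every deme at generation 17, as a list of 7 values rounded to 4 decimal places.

t=0: k=[44 44 44 44 44 44 0]
t=1: x=[44.0000 44.0000 44.0000 44.0000 44.0000 40.4800 3.5200] k=[44 44 44 44 44 39 1]
t=2: x=[44.0000 44.0000 44.0000 44.0000 43.6000 36.3600 4.0400] k=[44 44 44 44 43 37 3]
t=3: x=[44.0000 44.0000 44.0000 43.9200 42.6000 34.7600 5.7200] k=[44 44 44 42 40 33 5]
t=4: x=[44.0000 44.0000 43.8400 42.0000 39.6000 31.3200 7.2400] k=[44 44 44 42 40 28 10]
t=5: x=[44.0000 44.0000 43.8400 42.0000 39.2000 27.5200 11.4400] k=[44 44 44 40 40 25 12]
t=6: x=[44.0000 44.0000 43.6800 40.3200 38.8000 25.1600 13.0400] k=[44 44 44 43 42 26 14]
t=7: x=[44.0000 44.0000 43.9200 43.0000 40.8000 26.3200 14.9600] k=[44 44 44 44 40 25 13]
t=8: x=[44.0000 44.0000 44.0000 43.6800 39.1200 25.2400 13.9600] k=[44 44 44 41 42 26 17]
t=9: x=[44.0000 44.0000 43.7600 41.3200 40.6400 26.5600 17.7200] k=[44 44 42 43 44 29 20]
t=10: x=[44.0000 43.8400 42.2400 43.0000 42.7200 29.4800 20.7200] k=[44 44 44 40 43 29 19]
t=11: x=[44.0000 44.0000 43.6800 40.5600 41.6400 29.3200 19.8000] k=[44 44 42 44 43 26 20]
t=12: x=[44.0000 43.8400 42.3200 43.7600 41.7200 26.8800 20.4800] k=[44 44 42 44 42 24 22]
t=13: x=[44.0000 43.8400 42.3200 43.6800 40.7200 25.2800 22.1600] k=[44 44 39 44 38 28 23]
t=14: x=[44.0000 43.6000 39.8000 43.1200 37.6800 28.4000 23.4000] k=[44 41 43 44 40 27 23]
t=15: x=[43.7600 41.4000 42.9200 43.6000 39.2800 27.7200 23.3200] k=[44 39 44 43 38 29 20]
t=16: x=[43.6000 39.8000 43.5200 42.6800 37.6800 29.0000 20.7200] k=[43 41 43 44 40 26 20]
t=17: x=[42.8400 41.3200 42.9200 43.6000 39.2000 26.6400 20.4800] k=[42 38 44 42 40 30 19]

[0.9545, 0.8636, 1.0000, 0.9545, 0.9091, 0.6818, 0.4318]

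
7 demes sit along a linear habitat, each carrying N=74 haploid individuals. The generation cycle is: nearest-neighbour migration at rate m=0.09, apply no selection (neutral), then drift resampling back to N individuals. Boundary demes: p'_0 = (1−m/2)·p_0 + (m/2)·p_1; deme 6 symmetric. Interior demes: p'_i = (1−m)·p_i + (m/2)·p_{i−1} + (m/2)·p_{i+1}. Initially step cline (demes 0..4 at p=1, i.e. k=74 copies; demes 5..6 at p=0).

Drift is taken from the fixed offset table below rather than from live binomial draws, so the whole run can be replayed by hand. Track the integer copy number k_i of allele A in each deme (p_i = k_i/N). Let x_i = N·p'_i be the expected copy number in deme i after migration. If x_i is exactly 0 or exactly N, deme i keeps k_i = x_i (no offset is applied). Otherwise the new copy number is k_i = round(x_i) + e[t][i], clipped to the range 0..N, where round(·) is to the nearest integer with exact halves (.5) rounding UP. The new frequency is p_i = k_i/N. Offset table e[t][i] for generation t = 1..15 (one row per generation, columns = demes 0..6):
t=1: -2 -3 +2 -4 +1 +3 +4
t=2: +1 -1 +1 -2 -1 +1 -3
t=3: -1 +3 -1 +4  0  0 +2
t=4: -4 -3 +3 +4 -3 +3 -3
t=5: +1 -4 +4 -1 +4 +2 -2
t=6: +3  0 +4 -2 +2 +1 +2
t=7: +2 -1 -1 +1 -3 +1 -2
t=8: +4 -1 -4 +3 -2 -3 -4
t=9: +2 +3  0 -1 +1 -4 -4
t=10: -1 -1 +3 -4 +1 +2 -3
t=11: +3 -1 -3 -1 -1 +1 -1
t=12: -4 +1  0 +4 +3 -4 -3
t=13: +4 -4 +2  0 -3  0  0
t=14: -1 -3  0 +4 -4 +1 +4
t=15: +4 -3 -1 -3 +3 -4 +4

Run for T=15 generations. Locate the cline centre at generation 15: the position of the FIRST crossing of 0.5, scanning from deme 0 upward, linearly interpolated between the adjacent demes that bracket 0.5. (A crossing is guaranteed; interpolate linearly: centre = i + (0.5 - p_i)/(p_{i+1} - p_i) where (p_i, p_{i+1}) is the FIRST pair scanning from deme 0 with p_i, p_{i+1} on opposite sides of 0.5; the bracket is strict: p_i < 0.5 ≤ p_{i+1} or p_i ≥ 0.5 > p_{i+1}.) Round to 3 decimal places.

4.406

t=0: k=[74 74 74 74 74 0 0]
t=1: x=[74.0000 74.0000 74.0000 74.0000 70.6700 3.3300 0.0000] k=[74 74 74 74 72 6 0]
t=2: x=[74.0000 74.0000 74.0000 73.9100 69.1200 8.7000 0.2700] k=[74 74 74 72 68 10 0]
t=3: x=[74.0000 74.0000 73.9100 71.9100 65.5700 12.1600 0.4500] k=[74 74 73 74 66 12 2]
t=4: x=[74.0000 73.9550 73.0900 73.5950 63.9300 13.9800 2.4500] k=[74 71 74 74 61 17 0]
t=5: x=[73.8650 71.2700 73.8650 73.4150 59.6050 18.2150 0.7650] k=[74 67 74 72 64 20 0]
t=6: x=[73.6850 67.6300 73.5950 71.7300 62.3800 21.0800 0.9000] k=[74 68 74 70 64 22 3]
t=7: x=[73.7300 68.5400 73.5500 69.9100 62.3800 23.0350 3.8550] k=[74 68 73 71 59 24 2]
t=8: x=[73.7300 68.4950 72.6850 70.5500 57.9650 24.5850 2.9900] k=[74 67 69 74 56 22 0]
t=9: x=[73.6850 67.4050 69.1350 72.9650 55.2800 22.5400 0.9900] k=[74 70 69 72 56 19 0]
t=10: x=[73.8200 70.1350 69.1800 71.1450 55.0550 19.8100 0.8550] k=[73 69 72 67 56 22 0]
t=11: x=[72.8200 69.3150 71.6400 66.7300 54.9650 22.5400 0.9900] k=[74 68 69 66 54 24 0]
t=12: x=[73.7300 68.3150 68.8200 65.5950 53.1900 24.2700 1.0800] k=[70 69 69 70 56 20 0]
t=13: x=[69.9550 69.0450 69.0450 69.3250 55.0100 20.7200 0.9000] k=[74 65 71 69 52 21 1]
t=14: x=[73.5950 65.6750 70.6400 68.3250 51.3700 21.4950 1.9000] k=[73 63 71 72 47 22 6]
t=15: x=[72.5500 63.8100 70.6850 70.8300 47.0000 22.4050 6.7200] k=[74 61 70 68 50 18 11]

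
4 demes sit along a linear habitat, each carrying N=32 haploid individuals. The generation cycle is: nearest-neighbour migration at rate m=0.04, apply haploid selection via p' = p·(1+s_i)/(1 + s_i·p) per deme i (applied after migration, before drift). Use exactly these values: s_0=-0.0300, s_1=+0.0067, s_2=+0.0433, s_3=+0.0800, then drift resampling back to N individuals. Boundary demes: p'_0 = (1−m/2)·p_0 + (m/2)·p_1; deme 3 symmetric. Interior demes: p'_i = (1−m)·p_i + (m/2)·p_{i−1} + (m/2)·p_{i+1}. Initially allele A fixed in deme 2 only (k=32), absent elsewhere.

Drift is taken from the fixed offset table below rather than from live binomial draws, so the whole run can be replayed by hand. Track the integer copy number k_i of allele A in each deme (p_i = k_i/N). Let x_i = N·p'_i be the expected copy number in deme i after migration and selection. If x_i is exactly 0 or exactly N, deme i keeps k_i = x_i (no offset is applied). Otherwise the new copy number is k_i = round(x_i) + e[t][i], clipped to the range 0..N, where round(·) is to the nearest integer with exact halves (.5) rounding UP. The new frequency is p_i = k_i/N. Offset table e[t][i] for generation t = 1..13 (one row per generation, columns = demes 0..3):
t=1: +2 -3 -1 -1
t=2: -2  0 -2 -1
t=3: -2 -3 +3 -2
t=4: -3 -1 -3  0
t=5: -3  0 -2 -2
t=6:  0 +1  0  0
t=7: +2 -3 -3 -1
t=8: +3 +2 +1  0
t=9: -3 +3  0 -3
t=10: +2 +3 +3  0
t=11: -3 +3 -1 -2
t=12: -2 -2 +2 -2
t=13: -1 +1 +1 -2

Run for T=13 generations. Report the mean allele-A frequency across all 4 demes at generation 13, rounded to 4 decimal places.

0.2656

t=0: k=[0 0 32 0]
t=1: x=[0.0000 0.6442 30.7711 0.6901] k=[0 0 30 0]
t=2: x=[0.0000 0.6039 28.9200 0.6470] k=[0 1 27 0]
t=3: x=[0.0194 1.5096 26.1455 0.5824] k=[0 0 29 0]
t=4: x=[0.0000 0.5838 27.9910 0.6255] k=[0 0 25 1]
t=5: x=[0.0000 0.5033 24.2712 1.5925] k=[0 1 22 0]
t=6: x=[0.0194 1.4090 21.4420 0.4747] k=[0 2 21 0]
t=7: x=[0.0388 2.3545 20.5139 0.4531] k=[2 0 18 0]
t=8: x=[1.9047 0.4026 17.6163 0.3885] k=[5 2 19 0]
t=9: x=[4.8141 2.4149 18.6112 0.4100] k=[2 5 19 0]
t=10: x=[2.0021 5.2492 18.6708 0.4100] k=[4 8 22 0]
t=11: x=[3.9728 8.2408 21.5800 0.4747] k=[1 11 21 0]
t=12: x=[1.1653 11.0483 20.6918 0.4531] k=[0 9 23 0]
t=13: x=[0.1746 9.1435 22.5448 0.4962] k=[0 10 24 0]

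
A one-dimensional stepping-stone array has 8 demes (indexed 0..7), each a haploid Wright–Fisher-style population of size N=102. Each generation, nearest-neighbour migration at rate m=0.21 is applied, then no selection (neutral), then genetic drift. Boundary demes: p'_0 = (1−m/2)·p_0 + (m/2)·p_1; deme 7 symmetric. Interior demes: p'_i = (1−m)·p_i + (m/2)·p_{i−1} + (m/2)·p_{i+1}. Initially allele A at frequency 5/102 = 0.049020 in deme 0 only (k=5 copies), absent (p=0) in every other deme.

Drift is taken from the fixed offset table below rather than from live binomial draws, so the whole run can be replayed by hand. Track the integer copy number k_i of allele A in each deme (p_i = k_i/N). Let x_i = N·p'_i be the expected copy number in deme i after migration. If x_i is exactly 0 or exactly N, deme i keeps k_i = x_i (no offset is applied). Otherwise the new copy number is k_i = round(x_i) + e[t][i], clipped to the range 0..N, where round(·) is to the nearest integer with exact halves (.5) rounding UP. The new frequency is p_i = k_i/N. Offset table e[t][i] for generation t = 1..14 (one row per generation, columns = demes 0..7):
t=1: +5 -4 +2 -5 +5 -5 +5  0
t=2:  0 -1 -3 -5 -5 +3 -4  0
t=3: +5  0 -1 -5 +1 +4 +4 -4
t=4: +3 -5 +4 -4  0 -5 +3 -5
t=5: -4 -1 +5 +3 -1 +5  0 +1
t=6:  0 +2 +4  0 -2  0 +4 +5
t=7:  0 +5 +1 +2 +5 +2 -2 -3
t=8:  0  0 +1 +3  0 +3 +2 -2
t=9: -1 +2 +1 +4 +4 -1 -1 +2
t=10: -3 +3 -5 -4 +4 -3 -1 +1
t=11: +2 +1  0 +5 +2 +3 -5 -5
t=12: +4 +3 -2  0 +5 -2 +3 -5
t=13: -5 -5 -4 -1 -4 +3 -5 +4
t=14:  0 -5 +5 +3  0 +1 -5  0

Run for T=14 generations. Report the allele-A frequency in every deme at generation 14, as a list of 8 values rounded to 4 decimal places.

[0.0784, 0.0392, 0.0980, 0.1275, 0.1078, 0.0784, 0.0000, 0.0392]

t=0: k=[5 0 0 0 0 0 0 0]
t=1: x=[4.4750 0.5250 0.0000 0.0000 0.0000 0.0000 0.0000 0.0000] k=[9 0 0 0 0 0 0 0]
t=2: x=[8.0550 0.9450 0.0000 0.0000 0.0000 0.0000 0.0000 0.0000] k=[8 0 0 0 0 0 0 0]
t=3: x=[7.1600 0.8400 0.0000 0.0000 0.0000 0.0000 0.0000 0.0000] k=[12 1 0 0 0 0 0 0]
t=4: x=[10.8450 2.0500 0.1050 0.0000 0.0000 0.0000 0.0000 0.0000] k=[14 0 4 0 0 0 0 0]
t=5: x=[12.5300 1.8900 3.1600 0.4200 0.0000 0.0000 0.0000 0.0000] k=[9 1 8 3 0 0 0 0]
t=6: x=[8.1600 2.5750 6.7400 3.2100 0.3150 0.0000 0.0000 0.0000] k=[8 5 11 3 0 0 0 0]
t=7: x=[7.6850 5.9450 9.5300 3.5250 0.3150 0.0000 0.0000 0.0000] k=[8 11 11 6 5 0 0 0]
t=8: x=[8.3150 10.6850 10.4750 6.4200 4.5800 0.5250 0.0000 0.0000] k=[8 11 11 9 5 4 0 0]
t=9: x=[8.3150 10.6850 10.7900 8.7900 5.3150 3.6850 0.4200 0.0000] k=[7 13 12 13 9 3 0 0]
t=10: x=[7.6300 12.2650 12.2100 12.4750 8.7900 3.3150 0.3150 0.0000] k=[5 15 7 8 13 0 0 0]
t=11: x=[6.0500 13.1100 7.9450 8.4200 11.1100 1.3650 0.0000 0.0000] k=[8 14 8 13 13 4 0 0]
t=12: x=[8.6300 12.7400 9.1550 12.4750 12.0550 4.5250 0.4200 0.0000] k=[13 16 7 12 17 3 3 0]
t=13: x=[13.3150 14.7400 8.4700 12.0000 15.0050 4.4700 2.6850 0.3150] k=[8 10 4 11 11 7 0 4]
t=14: x=[8.2100 9.1600 5.3650 10.2650 10.5800 6.6850 1.1550 3.5800] k=[8 4 10 13 11 8 0 4]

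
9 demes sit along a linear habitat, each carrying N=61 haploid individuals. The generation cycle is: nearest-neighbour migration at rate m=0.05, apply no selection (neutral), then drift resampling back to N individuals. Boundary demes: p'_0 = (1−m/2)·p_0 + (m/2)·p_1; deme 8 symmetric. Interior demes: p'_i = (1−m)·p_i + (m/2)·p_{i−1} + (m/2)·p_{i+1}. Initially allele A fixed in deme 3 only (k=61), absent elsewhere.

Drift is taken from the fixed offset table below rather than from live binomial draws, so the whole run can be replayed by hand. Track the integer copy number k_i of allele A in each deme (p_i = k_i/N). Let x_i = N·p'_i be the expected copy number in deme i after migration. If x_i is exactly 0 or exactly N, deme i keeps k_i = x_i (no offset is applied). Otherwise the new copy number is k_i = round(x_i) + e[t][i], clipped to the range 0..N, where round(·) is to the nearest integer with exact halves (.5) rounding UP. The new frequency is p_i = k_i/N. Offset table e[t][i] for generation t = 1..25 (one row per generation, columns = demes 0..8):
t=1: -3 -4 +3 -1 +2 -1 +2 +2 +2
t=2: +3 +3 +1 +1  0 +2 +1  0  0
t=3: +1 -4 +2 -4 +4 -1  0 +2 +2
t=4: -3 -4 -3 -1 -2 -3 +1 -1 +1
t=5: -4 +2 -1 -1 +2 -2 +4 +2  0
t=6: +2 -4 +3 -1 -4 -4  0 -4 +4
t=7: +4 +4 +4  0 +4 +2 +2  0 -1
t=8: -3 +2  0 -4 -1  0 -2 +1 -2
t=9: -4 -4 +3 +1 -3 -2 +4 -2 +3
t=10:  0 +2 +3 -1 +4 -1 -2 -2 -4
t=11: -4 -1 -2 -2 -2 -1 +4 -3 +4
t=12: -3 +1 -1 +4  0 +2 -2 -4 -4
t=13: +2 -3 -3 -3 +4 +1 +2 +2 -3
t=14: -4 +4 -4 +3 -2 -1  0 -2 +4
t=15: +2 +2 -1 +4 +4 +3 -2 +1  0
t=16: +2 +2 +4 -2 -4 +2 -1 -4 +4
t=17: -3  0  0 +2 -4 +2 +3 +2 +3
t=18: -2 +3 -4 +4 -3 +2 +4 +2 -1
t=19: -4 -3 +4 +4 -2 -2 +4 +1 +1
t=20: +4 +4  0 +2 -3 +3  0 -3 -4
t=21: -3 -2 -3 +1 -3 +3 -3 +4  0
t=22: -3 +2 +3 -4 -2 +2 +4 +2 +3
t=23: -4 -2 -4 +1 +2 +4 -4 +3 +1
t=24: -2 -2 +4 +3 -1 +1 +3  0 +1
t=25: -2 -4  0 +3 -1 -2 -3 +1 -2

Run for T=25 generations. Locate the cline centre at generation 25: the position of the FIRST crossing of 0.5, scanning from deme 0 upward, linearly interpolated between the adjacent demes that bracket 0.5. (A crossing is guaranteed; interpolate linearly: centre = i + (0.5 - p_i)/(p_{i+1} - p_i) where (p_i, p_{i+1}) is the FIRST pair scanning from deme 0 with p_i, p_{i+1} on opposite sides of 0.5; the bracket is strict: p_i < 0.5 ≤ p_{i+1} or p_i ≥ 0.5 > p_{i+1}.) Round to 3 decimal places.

t=0: k=[0 0 0 61 0 0 0 0 0]
t=1: x=[0.0000 0.0000 1.5250 57.9500 1.5250 0.0000 0.0000 0.0000 0.0000] k=[0 0 5 57 4 0 0 0 0]
t=2: x=[0.0000 0.1250 6.1750 54.3750 5.2250 0.1000 0.0000 0.0000 0.0000] k=[0 3 7 55 5 2 0 0 0]
t=3: x=[0.0750 3.0250 8.1000 52.5500 6.1750 2.0250 0.0500 0.0000 0.0000] k=[1 0 10 49 10 1 0 0 0]
t=4: x=[0.9750 0.2750 10.7250 47.0500 10.7500 1.2000 0.0250 0.0000 0.0000] k=[0 0 8 46 9 0 1 0 0]
t=5: x=[0.0000 0.2000 8.7500 44.1250 9.7000 0.2500 0.9500 0.0250 0.0000] k=[0 2 8 43 12 0 5 2 0]
t=6: x=[0.0500 2.1000 8.7250 41.3500 12.4750 0.4250 4.8000 2.0250 0.0500] k=[2 0 12 40 8 0 5 0 4]
t=7: x=[1.9500 0.3500 12.4000 38.5000 8.6000 0.3250 4.7500 0.2250 3.9000] k=[6 4 16 39 13 2 7 0 3]
t=8: x=[5.9500 4.3500 16.2750 37.7750 13.3750 2.4000 6.7000 0.2500 2.9250] k=[3 6 16 34 12 2 5 1 1]
t=9: x=[3.0750 6.1750 16.2000 33.0000 12.3000 2.3250 4.8250 1.1000 1.0000] k=[0 2 19 34 9 0 9 0 4]
t=10: x=[0.0500 2.3750 18.9500 33.0000 9.4000 0.4500 8.5500 0.3250 3.9000] k=[0 4 22 32 13 0 7 0 0]
t=11: x=[0.1000 4.3500 21.8000 31.2750 13.1500 0.5000 6.6500 0.1750 0.0000] k=[0 3 20 29 11 0 11 0 0]
t=12: x=[0.0750 3.3500 19.8000 28.3250 11.1750 0.5500 10.4500 0.2750 0.0000] k=[0 4 19 32 11 3 8 0 0]
t=13: x=[0.1000 4.2750 18.9500 31.1500 11.3250 3.3250 7.6750 0.2000 0.0000] k=[2 1 16 28 15 4 10 2 0]
t=14: x=[1.9750 1.4000 15.9250 27.3750 15.0500 4.4250 9.6500 2.1500 0.0500] k=[0 5 12 30 13 3 10 0 4]
t=15: x=[0.1250 5.0500 12.2750 29.1250 13.1750 3.4250 9.5750 0.3500 3.9000] k=[2 7 11 33 17 6 8 1 4]
t=16: x=[2.1250 6.9750 11.4500 32.0500 17.1250 6.3250 7.7750 1.2500 3.9250] k=[4 9 15 30 13 8 7 0 8]
t=17: x=[4.1250 9.0250 15.2250 29.2000 13.3000 8.1000 6.8500 0.3750 7.8000] k=[1 9 15 31 9 10 10 2 11]
t=18: x=[1.2000 8.9500 15.2500 30.0500 9.5750 9.9750 9.8000 2.4250 10.7750] k=[0 12 11 34 7 12 14 4 10]
t=19: x=[0.3000 11.6750 11.6000 32.7500 7.8000 11.9250 13.7000 4.4000 9.8500] k=[0 9 16 37 6 10 18 5 11]
t=20: x=[0.2250 8.9500 16.3500 35.7000 6.8750 10.1000 17.4750 5.4750 10.8500] k=[4 13 16 38 4 13 17 2 7]
t=21: x=[4.2250 12.8500 16.4750 36.6000 5.0750 12.8750 16.5250 2.5000 6.8750] k=[1 11 13 38 2 16 14 7 7]
t=22: x=[1.2500 10.8000 13.5750 36.4750 3.2500 15.6000 13.8750 7.1750 7.0000] k=[0 13 17 32 1 18 18 9 10]
t=23: x=[0.3250 12.7750 17.2750 30.8500 2.2000 17.5750 17.7750 9.2500 9.9750] k=[0 11 13 32 4 22 14 12 11]
t=24: x=[0.2750 10.7750 13.4250 30.8250 5.1500 21.3500 14.1500 12.0250 11.0250] k=[0 9 17 34 4 22 17 12 12]
t=25: x=[0.2250 8.9750 17.2250 32.8250 5.2000 21.4250 17.0000 12.1250 12.0000] k=[0 5 17 36 4 19 14 13 10]

2.711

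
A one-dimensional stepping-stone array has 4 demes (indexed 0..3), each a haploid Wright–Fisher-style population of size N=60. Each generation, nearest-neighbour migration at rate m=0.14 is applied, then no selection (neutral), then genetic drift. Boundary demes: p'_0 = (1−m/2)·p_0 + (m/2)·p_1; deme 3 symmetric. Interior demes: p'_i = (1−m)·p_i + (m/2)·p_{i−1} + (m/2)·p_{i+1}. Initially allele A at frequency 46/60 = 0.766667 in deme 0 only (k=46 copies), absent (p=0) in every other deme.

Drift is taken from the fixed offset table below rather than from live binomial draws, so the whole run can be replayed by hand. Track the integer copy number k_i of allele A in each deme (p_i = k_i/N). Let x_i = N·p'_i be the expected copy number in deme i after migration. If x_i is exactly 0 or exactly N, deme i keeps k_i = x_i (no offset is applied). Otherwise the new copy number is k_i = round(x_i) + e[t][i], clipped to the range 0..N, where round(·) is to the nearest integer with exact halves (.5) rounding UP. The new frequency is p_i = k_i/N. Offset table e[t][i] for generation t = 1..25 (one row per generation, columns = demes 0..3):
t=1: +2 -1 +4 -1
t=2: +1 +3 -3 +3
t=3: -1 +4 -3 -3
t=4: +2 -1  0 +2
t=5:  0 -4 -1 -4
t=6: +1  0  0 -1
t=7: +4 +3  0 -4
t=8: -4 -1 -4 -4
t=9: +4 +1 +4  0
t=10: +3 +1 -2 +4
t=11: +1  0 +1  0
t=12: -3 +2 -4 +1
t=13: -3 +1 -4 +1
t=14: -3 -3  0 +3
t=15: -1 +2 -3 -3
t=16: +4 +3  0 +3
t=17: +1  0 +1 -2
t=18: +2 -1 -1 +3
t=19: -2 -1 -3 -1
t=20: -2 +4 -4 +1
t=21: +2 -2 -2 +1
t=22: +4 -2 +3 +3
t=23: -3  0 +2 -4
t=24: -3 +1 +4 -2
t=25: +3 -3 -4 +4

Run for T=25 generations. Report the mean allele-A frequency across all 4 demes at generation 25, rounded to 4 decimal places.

0.2417

t=0: k=[46 0 0 0]
t=1: x=[42.7800 3.2200 0.0000 0.0000] k=[45 2 0 0]
t=2: x=[41.9900 4.8700 0.1400 0.0000] k=[43 8 0 0]
t=3: x=[40.5500 9.8900 0.5600 0.0000] k=[40 14 0 0]
t=4: x=[38.1800 14.8400 0.9800 0.0000] k=[40 14 1 0]
t=5: x=[38.1800 14.9100 1.8400 0.0700] k=[38 11 1 0]
t=6: x=[36.1100 12.1900 1.6300 0.0700] k=[37 12 2 0]
t=7: x=[35.2500 13.0500 2.5600 0.1400] k=[39 16 3 0]
t=8: x=[37.3900 16.7000 3.7000 0.2100] k=[33 16 0 0]
t=9: x=[31.8100 16.0700 1.1200 0.0000] k=[36 17 5 0]
t=10: x=[34.6700 17.4900 5.4900 0.3500] k=[38 18 3 4]
t=11: x=[36.6000 18.3500 4.1200 3.9300] k=[38 18 5 4]
t=12: x=[36.6000 18.4900 5.8400 4.0700] k=[34 20 2 5]
t=13: x=[33.0200 19.7200 3.4700 4.7900] k=[30 21 0 6]
t=14: x=[29.3700 20.1600 1.8900 5.5800] k=[26 17 2 9]
t=15: x=[25.3700 16.5800 3.5400 8.5100] k=[24 19 1 6]
t=16: x=[23.6500 18.0900 2.6100 5.6500] k=[28 21 3 9]
t=17: x=[27.5100 20.2300 4.6800 8.5800] k=[29 20 6 7]
t=18: x=[28.3700 19.6500 7.0500 6.9300] k=[30 19 6 10]
t=19: x=[29.2300 18.8600 7.1900 9.7200] k=[27 18 4 9]
t=20: x=[26.3700 17.6500 5.3300 8.6500] k=[24 22 1 10]
t=21: x=[23.8600 20.6700 3.1000 9.3700] k=[26 19 1 10]
t=22: x=[25.5100 18.2300 2.8900 9.3700] k=[30 16 6 12]
t=23: x=[29.0200 16.2800 7.1200 11.5800] k=[26 16 9 8]
t=24: x=[25.3000 16.2100 9.4200 8.0700] k=[22 17 13 6]
t=25: x=[21.6500 17.0700 12.7900 6.4900] k=[25 14 9 10]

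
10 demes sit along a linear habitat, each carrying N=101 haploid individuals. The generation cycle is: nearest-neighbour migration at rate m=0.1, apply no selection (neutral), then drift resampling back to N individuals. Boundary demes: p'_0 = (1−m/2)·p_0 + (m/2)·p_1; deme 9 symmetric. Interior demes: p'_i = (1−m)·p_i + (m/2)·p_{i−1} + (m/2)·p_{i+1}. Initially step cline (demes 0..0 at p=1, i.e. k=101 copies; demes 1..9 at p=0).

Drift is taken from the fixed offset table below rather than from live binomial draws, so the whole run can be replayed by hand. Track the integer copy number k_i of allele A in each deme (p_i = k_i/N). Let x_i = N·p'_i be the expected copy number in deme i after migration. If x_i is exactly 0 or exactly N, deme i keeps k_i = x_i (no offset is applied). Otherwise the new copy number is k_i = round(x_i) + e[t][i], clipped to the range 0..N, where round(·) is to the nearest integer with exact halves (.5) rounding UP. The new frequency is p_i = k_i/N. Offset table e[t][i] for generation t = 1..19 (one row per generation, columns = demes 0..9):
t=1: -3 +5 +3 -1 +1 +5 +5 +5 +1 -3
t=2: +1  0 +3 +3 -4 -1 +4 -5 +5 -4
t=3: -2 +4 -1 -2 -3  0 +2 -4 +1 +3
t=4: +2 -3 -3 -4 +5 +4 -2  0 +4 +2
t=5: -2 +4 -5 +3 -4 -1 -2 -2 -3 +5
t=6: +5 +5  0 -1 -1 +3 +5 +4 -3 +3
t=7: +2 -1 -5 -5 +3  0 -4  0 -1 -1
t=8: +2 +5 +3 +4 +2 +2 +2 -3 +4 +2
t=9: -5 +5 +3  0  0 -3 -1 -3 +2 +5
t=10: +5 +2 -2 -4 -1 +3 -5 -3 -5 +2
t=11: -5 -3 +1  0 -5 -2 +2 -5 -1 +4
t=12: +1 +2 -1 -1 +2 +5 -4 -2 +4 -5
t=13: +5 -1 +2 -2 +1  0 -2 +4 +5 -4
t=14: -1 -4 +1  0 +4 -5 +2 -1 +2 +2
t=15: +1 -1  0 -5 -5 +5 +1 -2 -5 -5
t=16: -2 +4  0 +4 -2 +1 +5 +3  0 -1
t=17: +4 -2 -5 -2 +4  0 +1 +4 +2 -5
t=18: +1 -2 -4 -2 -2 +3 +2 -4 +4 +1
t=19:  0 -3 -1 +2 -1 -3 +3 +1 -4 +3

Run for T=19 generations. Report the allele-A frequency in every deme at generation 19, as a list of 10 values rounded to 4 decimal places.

t=0: k=[101 0 0 0 0 0 0 0 0 0]
t=1: x=[95.9500 5.0500 0.0000 0.0000 0.0000 0.0000 0.0000 0.0000 0.0000 0.0000] k=[93 10 0 0 0 0 0 0 0 0]
t=2: x=[88.8500 13.6500 0.5000 0.0000 0.0000 0.0000 0.0000 0.0000 0.0000 0.0000] k=[90 14 4 0 0 0 0 0 0 0]
t=3: x=[86.2000 17.3000 4.3000 0.2000 0.0000 0.0000 0.0000 0.0000 0.0000 0.0000] k=[84 21 3 0 0 0 0 0 0 0]
t=4: x=[80.8500 23.2500 3.7500 0.1500 0.0000 0.0000 0.0000 0.0000 0.0000 0.0000] k=[83 20 1 0 0 0 0 0 0 0]
t=5: x=[79.8500 22.2000 1.9000 0.0500 0.0000 0.0000 0.0000 0.0000 0.0000 0.0000] k=[78 26 0 3 0 0 0 0 0 0]
t=6: x=[75.4000 27.3000 1.4500 2.7000 0.1500 0.0000 0.0000 0.0000 0.0000 0.0000] k=[80 32 1 2 0 0 0 0 0 0]
t=7: x=[77.6000 32.8500 2.6000 1.8500 0.1000 0.0000 0.0000 0.0000 0.0000 0.0000] k=[80 32 0 0 3 0 0 0 0 0]
t=8: x=[77.6000 32.8000 1.6000 0.1500 2.7000 0.1500 0.0000 0.0000 0.0000 0.0000] k=[80 38 5 4 5 2 0 0 0 0]
t=9: x=[77.9000 38.4500 6.6000 4.1000 4.8000 2.0500 0.1000 0.0000 0.0000 0.0000] k=[73 43 10 4 5 0 0 0 0 0]
t=10: x=[71.5000 42.8500 11.3500 4.3500 4.7000 0.2500 0.0000 0.0000 0.0000 0.0000] k=[77 45 9 0 4 3 0 0 0 0]
t=11: x=[75.4000 44.8000 10.3500 0.6500 3.7500 2.9000 0.1500 0.0000 0.0000 0.0000] k=[70 42 11 1 0 1 2 0 0 0]
t=12: x=[68.6000 41.8500 12.0500 1.4500 0.1000 1.0000 1.8500 0.1000 0.0000 0.0000] k=[70 44 11 0 2 6 0 0 0 0]
t=13: x=[68.7000 43.6500 12.1000 0.6500 2.1000 5.5000 0.3000 0.0000 0.0000 0.0000] k=[74 43 14 0 3 6 0 0 0 0]
t=14: x=[72.4500 43.1000 14.7500 0.8500 3.0000 5.5500 0.3000 0.0000 0.0000 0.0000] k=[71 39 16 1 7 1 2 0 0 0]
t=15: x=[69.4000 39.4500 16.4000 2.0500 6.4000 1.3500 1.8500 0.1000 0.0000 0.0000] k=[70 38 16 0 1 6 3 0 0 0]
t=16: x=[68.4000 38.5000 16.3000 0.8500 1.2000 5.6000 3.0000 0.1500 0.0000 0.0000] k=[66 43 16 5 0 7 8 3 0 0]
t=17: x=[64.8500 42.8000 16.8000 5.3000 0.6000 6.7000 7.7000 3.1000 0.1500 0.0000] k=[69 41 12 3 5 7 9 7 2 0]
t=18: x=[67.6000 40.9500 13.0000 3.5500 5.0000 7.0000 8.8000 6.8500 2.1500 0.1000] k=[69 39 9 2 3 10 11 3 6 1]
t=19: x=[67.5000 39.0000 10.1500 2.4000 3.3000 9.7000 10.5500 3.5500 5.6000 1.2500] k=[68 36 9 4 2 7 14 5 2 4]

[0.6733, 0.3564, 0.0891, 0.0396, 0.0198, 0.0693, 0.1386, 0.0495, 0.0198, 0.0396]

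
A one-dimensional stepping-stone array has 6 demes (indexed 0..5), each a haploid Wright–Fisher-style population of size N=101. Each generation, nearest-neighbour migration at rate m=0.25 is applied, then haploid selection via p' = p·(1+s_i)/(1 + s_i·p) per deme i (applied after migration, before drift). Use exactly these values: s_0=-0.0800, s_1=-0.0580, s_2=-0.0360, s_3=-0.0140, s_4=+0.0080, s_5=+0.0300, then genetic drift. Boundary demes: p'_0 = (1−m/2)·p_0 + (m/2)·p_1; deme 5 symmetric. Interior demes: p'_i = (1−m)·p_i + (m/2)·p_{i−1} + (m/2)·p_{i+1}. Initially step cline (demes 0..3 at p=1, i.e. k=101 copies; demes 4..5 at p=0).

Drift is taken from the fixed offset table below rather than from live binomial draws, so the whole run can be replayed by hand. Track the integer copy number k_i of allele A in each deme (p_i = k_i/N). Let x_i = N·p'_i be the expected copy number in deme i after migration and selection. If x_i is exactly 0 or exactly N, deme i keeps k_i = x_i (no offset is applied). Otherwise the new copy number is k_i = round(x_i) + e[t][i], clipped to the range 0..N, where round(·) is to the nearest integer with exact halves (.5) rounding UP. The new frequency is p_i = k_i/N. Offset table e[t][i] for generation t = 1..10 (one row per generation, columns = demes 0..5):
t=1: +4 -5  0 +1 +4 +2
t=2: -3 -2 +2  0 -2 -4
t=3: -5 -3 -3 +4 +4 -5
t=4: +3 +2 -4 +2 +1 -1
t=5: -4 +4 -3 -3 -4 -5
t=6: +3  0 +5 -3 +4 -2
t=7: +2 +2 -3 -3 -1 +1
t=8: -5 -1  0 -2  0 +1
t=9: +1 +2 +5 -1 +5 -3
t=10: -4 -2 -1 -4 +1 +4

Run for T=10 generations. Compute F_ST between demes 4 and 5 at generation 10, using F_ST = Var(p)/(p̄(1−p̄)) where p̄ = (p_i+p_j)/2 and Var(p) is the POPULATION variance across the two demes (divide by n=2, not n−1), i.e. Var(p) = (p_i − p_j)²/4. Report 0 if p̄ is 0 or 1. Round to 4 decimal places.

t=0: k=[101 101 101 101 0 0]
t=1: x=[101.0000 101.0000 101.0000 88.2184 12.7133 0.0000] k=[101 101 101 89 17 0]
t=2: x=[101.0000 101.0000 99.4448 81.2772 24.0206 2.1874] k=[101 101 101 81 22 0]
t=3: x=[101.0000 101.0000 98.4090 75.8597 26.7815 2.8302] k=[101 101 95 80 31 0]
t=4: x=[101.0000 100.2042 93.6283 75.4821 33.4280 3.9867] k=[101 101 90 77 34 3]
t=5: x=[101.0000 99.5416 89.3782 72.9654 35.6837 7.0668] k=[101 101 86 70 32 2]
t=6: x=[101.0000 99.0118 85.3974 66.9324 33.1773 5.9124] k=[101 99 90 64 37 4]
t=7: x=[100.7283 97.9533 87.4506 63.5434 36.4354 8.3486] k=[101 100 84 61 35 9]
t=8: x=[100.8641 97.9533 82.5792 60.2828 35.1825 12.5718] k=[96 97 83 58 35 14]
t=9: x=[95.7232 94.7855 81.0444 57.9020 35.4331 17.0396] k=[97 97 86 57 40 14]
t=10: x=[96.6671 95.3127 83.2192 58.1526 39.0657 17.6769] k=[93 93 82 54 40 22]

0.0373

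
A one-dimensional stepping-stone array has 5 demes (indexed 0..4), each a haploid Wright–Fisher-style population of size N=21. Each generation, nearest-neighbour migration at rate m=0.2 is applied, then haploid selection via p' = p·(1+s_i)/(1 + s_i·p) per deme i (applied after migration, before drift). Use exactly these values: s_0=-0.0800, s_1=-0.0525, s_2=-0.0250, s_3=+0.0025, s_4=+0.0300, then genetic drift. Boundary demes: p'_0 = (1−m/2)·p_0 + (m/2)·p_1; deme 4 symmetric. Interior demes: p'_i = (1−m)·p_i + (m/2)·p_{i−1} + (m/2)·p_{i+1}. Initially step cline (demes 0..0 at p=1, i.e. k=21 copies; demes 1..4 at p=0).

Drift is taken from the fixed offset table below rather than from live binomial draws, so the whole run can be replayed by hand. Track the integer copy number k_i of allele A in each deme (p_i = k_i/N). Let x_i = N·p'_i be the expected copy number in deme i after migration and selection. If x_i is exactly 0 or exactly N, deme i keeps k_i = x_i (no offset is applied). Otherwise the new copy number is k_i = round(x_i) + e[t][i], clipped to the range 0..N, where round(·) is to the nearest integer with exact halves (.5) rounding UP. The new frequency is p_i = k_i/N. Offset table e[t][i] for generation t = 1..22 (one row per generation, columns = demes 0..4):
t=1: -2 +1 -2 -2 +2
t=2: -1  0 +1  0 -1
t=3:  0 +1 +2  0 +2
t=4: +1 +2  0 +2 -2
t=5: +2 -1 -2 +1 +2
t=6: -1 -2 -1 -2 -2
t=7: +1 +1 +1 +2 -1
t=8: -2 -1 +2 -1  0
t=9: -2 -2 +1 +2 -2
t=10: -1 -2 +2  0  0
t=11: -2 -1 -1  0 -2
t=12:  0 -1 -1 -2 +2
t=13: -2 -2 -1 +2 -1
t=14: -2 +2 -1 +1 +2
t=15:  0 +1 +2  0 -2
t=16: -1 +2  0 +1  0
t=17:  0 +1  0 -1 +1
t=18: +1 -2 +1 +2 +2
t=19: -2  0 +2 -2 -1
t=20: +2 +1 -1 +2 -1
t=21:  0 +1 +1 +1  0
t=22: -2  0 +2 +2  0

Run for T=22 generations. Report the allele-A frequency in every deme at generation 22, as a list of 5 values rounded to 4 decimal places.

[0.0000, 0.1905, 0.3333, 0.3810, 0.0952]

t=0: k=[21 0 0 0 0]
t=1: x=[18.7371 2.0003 0.0000 0.0000 0.0000] k=[17 3 0 0 0]
t=2: x=[15.2588 3.9250 0.2926 0.0000 0.0000] k=[14 4 1 0 0]
t=3: x=[12.5832 4.5062 1.1717 0.1002 0.0000] k=[13 6 3 0 0]
t=4: x=[11.8723 6.1626 2.9355 0.3007 0.0000] k=[13 8 3 2 0]
t=5: x=[12.0750 7.7347 3.3285 1.9043 0.2059] k=[14 7 1 3 2]
t=6: x=[12.8890 6.8488 1.7588 2.7059 2.1565] k=[12 5 1 1 0]
t=7: x=[10.8637 5.0892 1.3673 0.9022 0.1030] k=[12 6 2 3 0]
t=8: x=[10.9642 5.9670 2.4448 2.6057 0.3089] k=[9 5 4 2 0]
t=9: x=[8.1800 5.0892 3.8202 2.0045 0.2059] k=[6 3 5 4 0]
t=10: x=[5.3604 3.3455 4.6083 3.7076 0.4118] k=[4 1 7 4 0]
t=11: x=[3.4527 1.8088 5.9910 3.9079 0.4118] k=[1 1 5 4 0]
t=12: x=[0.9235 1.3312 4.4111 3.7076 0.4118] k=[1 0 3 2 2]
t=13: x=[0.8308 0.3794 2.5429 2.1047 2.0541] k=[0 0 2 4 1]
t=14: x=[0.0000 0.1896 1.9547 3.5073 1.3365] k=[0 2 1 5 3]
t=15: x=[0.1841 1.6176 1.4651 4.4087 3.2810] k=[0 3 3 4 1]
t=16: x=[0.2763 2.5756 3.0337 3.6075 1.3365] k=[0 5 3 5 1]
t=17: x=[0.4609 4.1185 3.3285 4.4087 1.4391] k=[0 5 3 3 2]
t=18: x=[0.4609 4.1185 3.1319 2.9062 2.1565] k=[1 2 4 5 4]
t=19: x=[1.0163 2.0003 3.8202 4.8093 4.1984] k=[0 2 6 3 3]
t=20: x=[0.1841 2.0960 5.2003 3.3070 3.0768] k=[2 3 4 5 2]
t=21: x=[1.9476 2.8640 3.9187 4.6090 2.3612] k=[2 4 5 6 2]
t=22: x=[2.0411 3.7316 4.9042 5.5101 2.4636] k=[0 4 7 8 2]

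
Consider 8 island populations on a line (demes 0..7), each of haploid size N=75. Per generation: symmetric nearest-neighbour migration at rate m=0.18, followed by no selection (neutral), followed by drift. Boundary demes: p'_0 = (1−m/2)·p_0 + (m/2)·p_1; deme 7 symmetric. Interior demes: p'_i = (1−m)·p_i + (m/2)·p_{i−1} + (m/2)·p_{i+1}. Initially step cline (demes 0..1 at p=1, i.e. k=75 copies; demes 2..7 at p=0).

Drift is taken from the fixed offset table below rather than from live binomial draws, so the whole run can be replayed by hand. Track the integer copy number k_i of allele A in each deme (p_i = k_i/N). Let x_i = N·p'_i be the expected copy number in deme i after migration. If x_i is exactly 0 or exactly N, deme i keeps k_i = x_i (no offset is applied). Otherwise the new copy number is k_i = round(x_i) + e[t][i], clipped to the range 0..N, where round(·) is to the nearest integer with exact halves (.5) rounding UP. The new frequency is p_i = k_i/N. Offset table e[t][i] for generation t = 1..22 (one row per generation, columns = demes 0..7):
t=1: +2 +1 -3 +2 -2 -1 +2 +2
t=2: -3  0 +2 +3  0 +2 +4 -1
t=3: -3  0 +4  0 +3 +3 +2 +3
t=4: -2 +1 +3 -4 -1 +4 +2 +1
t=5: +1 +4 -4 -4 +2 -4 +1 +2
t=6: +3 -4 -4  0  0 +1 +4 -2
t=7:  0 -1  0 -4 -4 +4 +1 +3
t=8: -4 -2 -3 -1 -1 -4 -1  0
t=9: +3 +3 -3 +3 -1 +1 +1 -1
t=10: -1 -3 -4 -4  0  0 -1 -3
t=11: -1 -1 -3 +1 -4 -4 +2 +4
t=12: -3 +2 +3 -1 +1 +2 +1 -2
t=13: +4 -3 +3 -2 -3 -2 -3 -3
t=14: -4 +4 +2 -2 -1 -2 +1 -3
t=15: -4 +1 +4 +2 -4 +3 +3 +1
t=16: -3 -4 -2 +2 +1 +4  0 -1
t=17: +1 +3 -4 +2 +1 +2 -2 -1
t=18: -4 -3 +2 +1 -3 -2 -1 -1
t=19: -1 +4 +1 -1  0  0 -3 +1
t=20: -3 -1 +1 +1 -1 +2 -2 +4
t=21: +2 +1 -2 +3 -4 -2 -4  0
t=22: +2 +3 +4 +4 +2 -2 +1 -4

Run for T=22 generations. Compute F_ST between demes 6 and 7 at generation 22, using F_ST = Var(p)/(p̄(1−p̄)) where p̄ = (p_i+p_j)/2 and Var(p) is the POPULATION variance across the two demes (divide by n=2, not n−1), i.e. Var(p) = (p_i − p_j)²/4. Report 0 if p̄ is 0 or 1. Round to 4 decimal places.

t=0: k=[75 75 0 0 0 0 0 0]
t=1: x=[75.0000 68.2500 6.7500 0.0000 0.0000 0.0000 0.0000 0.0000] k=[75 69 4 0 0 0 0 0]
t=2: x=[74.4600 63.6900 9.4900 0.3600 0.0000 0.0000 0.0000 0.0000] k=[71 64 11 3 0 0 0 0]
t=3: x=[70.3700 59.8600 15.0500 3.4500 0.2700 0.0000 0.0000 0.0000] k=[67 60 19 3 3 0 0 0]
t=4: x=[66.3700 56.9400 21.2500 4.4400 2.7300 0.2700 0.0000 0.0000] k=[64 58 24 0 2 4 0 0]
t=5: x=[63.4600 55.4800 24.9000 2.3400 2.0000 3.4600 0.3600 0.0000] k=[64 59 21 0 4 0 1 0]
t=6: x=[63.5500 56.0300 22.5300 2.2500 3.2800 0.4500 0.8200 0.0900] k=[67 52 19 2 3 1 5 0]
t=7: x=[65.6500 50.3800 20.4400 3.6200 2.7300 1.5400 4.1900 0.4500] k=[66 49 20 0 0 6 5 3]
t=8: x=[64.4700 47.9200 20.8100 1.8000 0.5400 5.3700 4.9100 3.1800] k=[60 46 18 1 0 1 4 3]
t=9: x=[58.7400 44.7400 18.9900 2.4400 0.1800 1.1800 3.6400 3.0900] k=[62 48 16 5 0 2 5 2]
t=10: x=[60.7400 46.3800 17.8900 5.5400 0.6300 2.0900 4.4600 2.2700] k=[60 43 14 2 1 2 3 0]
t=11: x=[58.4700 41.9200 15.5300 2.9900 1.1800 2.0000 2.6400 0.2700] k=[57 41 13 4 0 0 5 4]
t=12: x=[55.5600 39.9200 14.7100 4.4500 0.3600 0.4500 4.4600 4.0900] k=[53 42 18 3 1 2 5 2]
t=13: x=[52.0100 40.8300 18.8100 4.1700 1.2700 2.1800 4.4600 2.2700] k=[56 38 22 2 0 0 1 0]
t=14: x=[54.3800 38.1800 21.6400 3.6200 0.1800 0.0900 0.8200 0.0900] k=[50 42 24 2 0 0 2 0]
t=15: x=[49.2800 41.1000 23.6400 3.8000 0.1800 0.1800 1.6400 0.1800] k=[45 42 28 6 0 3 5 1]
t=16: x=[44.7300 41.0100 27.2800 7.4400 0.8100 2.9100 4.4600 1.3600] k=[42 37 25 9 2 7 4 0]
t=17: x=[41.5500 36.3700 24.6400 9.8100 3.0800 6.2800 3.9100 0.3600] k=[43 39 21 12 4 8 2 0]
t=18: x=[42.6400 37.7400 21.8100 12.0900 5.0800 7.1000 2.3600 0.1800] k=[39 35 24 13 2 5 1 0]
t=19: x=[38.6400 34.3700 24.0000 13.0000 3.2600 4.3700 1.2700 0.0900] k=[38 38 25 12 3 4 0 1]
t=20: x=[38.0000 36.8300 25.0000 12.3600 3.9000 3.5500 0.4500 0.9100] k=[35 36 26 13 3 6 0 5]
t=21: x=[35.0900 35.0100 25.7300 13.2700 4.1700 5.1900 0.9900 4.5500] k=[37 36 24 16 0 3 0 5]
t=22: x=[36.9100 35.0100 24.3600 15.2800 1.7100 2.4600 0.7200 4.5500] k=[39 38 28 19 4 0 2 1]

0.0023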